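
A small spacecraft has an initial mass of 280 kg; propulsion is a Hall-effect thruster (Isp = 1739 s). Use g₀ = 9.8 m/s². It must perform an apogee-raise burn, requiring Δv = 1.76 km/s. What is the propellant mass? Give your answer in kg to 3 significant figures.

propellant mass ≈ 27.5 kg

v_e = Isp · g₀ = 1739 × 9.8 = 17042.2 m/s.
From the ideal rocket equation, m₀/m_f = exp(Δv / v_e) = exp(1760 / 17042.2) = exp(0.1033) = 1.1088.
m_f = 280 / 1.1088 = 252.525 kg, so propellant = m₀ − m_f = 280 − 252.525 = 27.475 kg.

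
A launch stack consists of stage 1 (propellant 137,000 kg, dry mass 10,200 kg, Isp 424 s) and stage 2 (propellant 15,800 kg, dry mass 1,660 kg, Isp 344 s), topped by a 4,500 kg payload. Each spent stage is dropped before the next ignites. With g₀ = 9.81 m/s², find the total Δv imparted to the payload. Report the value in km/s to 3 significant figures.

Δv ≈ 11.2 km/s

Ignition mass of stage 1 = 137,000+10,200 + 15,800+1,660 + 4,500 = 169,160 kg.
Stage 1: m₀ = 169,160 kg, m_f = 169,160 − 137,000 = 32,160 kg; Δv = 424×9.81×ln(5.26) = 4159.4×1.6601 ≈ 6905 m/s.
Stage 2: m₀ = 21,960 kg, m_f = 21,960 − 15,800 = 6,160 kg; Δv = 344×9.81×ln(3.565) = 3374.6×1.2711 ≈ 4290 m/s.
Total Δv = 6905 + 4290 = 11195 m/s.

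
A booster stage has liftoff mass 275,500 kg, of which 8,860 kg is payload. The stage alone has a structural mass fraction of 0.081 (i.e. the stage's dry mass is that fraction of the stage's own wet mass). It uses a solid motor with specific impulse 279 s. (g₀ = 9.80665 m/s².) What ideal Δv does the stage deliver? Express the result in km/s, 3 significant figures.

Δv ≈ 6.03 km/s

Stage wet mass = m₀ − payload = 275,500 − 8,860 = 266,640 kg.
Stage dry mass = ε × stage wet mass = 0.081 × 266,640 = 21,597.8 kg.
Burnout mass m_f = stage dry + payload = 21,597.8 + 8,860 = 30,457.8 kg.
v_e = Isp · g₀ = 279 × 9.80665 = 2736.1 m/s.
Δv = v_e · ln(275,500/30,457.8) = 2736.1 × ln(9.045) = 2736.1 × 2.2022 ≈ 6025 m/s.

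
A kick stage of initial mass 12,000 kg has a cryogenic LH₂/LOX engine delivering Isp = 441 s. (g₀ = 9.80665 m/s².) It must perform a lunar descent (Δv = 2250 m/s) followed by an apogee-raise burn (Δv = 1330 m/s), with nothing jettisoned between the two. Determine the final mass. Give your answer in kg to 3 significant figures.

final mass ≈ 5240 kg

v_e = Isp · g₀ = 441 × 9.80665 = 4324.7 m/s.
After the first burn: m = 12000 × exp(−2250/4324.7) = 12000 × 0.59436 = 7,132.32 kg.
After the second burn: m = 7,132.32 × exp(−1330/4324.7) = 7,132.32 × 0.73526 = 5,244.11 kg.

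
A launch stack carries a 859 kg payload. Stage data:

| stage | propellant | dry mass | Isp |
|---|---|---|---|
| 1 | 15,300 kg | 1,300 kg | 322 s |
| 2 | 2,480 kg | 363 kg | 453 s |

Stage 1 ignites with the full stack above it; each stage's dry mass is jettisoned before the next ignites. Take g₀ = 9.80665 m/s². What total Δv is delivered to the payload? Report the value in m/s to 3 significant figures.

Ignition mass of stage 1 = 15,300+1,300 + 2,480+363 + 859 = 20,302 kg.
Stage 1: m₀ = 20,302 kg, m_f = 20,302 − 15,300 = 5,002 kg; Δv = 322×9.80665×ln(4.059) = 3157.7×1.4009 ≈ 4424 m/s.
Stage 2: m₀ = 3,702 kg, m_f = 3,702 − 2,480 = 1,222 kg; Δv = 453×9.80665×ln(3.029) = 4442.4×1.1084 ≈ 4924 m/s.
Total Δv = 4424 + 4924 = 9348 m/s.

Δv ≈ 9350 m/s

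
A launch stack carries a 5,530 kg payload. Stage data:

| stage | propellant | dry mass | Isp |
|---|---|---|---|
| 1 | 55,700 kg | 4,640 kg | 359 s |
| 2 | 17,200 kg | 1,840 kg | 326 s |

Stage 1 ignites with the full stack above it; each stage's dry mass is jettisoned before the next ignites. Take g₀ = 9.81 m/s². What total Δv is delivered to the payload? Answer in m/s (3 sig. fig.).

Δv ≈ 7610 m/s

Ignition mass of stage 1 = 55,700+4,640 + 17,200+1,840 + 5,530 = 84,910 kg.
Stage 1: m₀ = 84,910 kg, m_f = 84,910 − 55,700 = 29,210 kg; Δv = 359×9.81×ln(2.907) = 3521.8×1.0671 ≈ 3758 m/s.
Stage 2: m₀ = 24,570 kg, m_f = 24,570 − 17,200 = 7,370 kg; Δv = 326×9.81×ln(3.334) = 3198.1×1.2041 ≈ 3851 m/s.
Total Δv = 3758 + 3851 = 7609 m/s.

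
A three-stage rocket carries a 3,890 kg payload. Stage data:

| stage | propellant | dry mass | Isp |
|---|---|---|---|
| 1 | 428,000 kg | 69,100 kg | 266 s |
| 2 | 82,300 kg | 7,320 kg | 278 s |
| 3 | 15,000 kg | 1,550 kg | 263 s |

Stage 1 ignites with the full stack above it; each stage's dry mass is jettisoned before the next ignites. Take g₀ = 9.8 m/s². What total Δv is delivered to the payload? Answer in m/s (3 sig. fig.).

Ignition mass of stage 1 = 428,000+69,100 + 82,300+7,320 + 15,000+1,550 + 3,890 = 607,160 kg.
Stage 1: m₀ = 607,160 kg, m_f = 607,160 − 428,000 = 179,160 kg; Δv = 266×9.8×ln(3.389) = 2606.8×1.2205 ≈ 3182 m/s.
Stage 2: m₀ = 110,060 kg, m_f = 110,060 − 82,300 = 27,760 kg; Δv = 278×9.8×ln(3.965) = 2724.4×1.3774 ≈ 3753 m/s.
Stage 3: m₀ = 20,440 kg, m_f = 20,440 − 15,000 = 5,440 kg; Δv = 263×9.8×ln(3.757) = 2577.4×1.3237 ≈ 3412 m/s.
Total Δv = 3182 + 3753 + 3412 = 10347 m/s.

Δv ≈ 10300 m/s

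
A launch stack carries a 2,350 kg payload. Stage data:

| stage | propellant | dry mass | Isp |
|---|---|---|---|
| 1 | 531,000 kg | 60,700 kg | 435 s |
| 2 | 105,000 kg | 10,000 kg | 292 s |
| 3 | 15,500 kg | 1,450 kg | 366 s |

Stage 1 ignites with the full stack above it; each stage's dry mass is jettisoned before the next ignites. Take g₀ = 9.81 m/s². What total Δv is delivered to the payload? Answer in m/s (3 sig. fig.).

Ignition mass of stage 1 = 531,000+60,700 + 105,000+10,000 + 15,500+1,450 + 2,350 = 726,000 kg.
Stage 1: m₀ = 726,000 kg, m_f = 726,000 − 531,000 = 195,000 kg; Δv = 435×9.81×ln(3.723) = 4267.4×1.3146 ≈ 5610 m/s.
Stage 2: m₀ = 134,300 kg, m_f = 134,300 − 105,000 = 29,300 kg; Δv = 292×9.81×ln(4.584) = 2864.5×1.5225 ≈ 4361 m/s.
Stage 3: m₀ = 19,300 kg, m_f = 19,300 − 15,500 = 3,800 kg; Δv = 366×9.81×ln(5.079) = 3590.5×1.6251 ≈ 5835 m/s.
Total Δv = 5610 + 4361 + 5835 = 15806 m/s.

Δv ≈ 15800 m/s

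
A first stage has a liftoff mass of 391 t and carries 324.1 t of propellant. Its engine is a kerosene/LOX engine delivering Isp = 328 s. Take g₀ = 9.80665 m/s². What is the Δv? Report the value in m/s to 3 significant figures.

Δv ≈ 5680 m/s

v_e = Isp · g₀ = 328 × 9.80665 = 3216.6 m/s.
m_f = m₀ − m_prop = 391 − 324.1 = 66.9 t.
Using Δv = v_e ln(m₀/m_f): Δv = v_e · ln(m₀/m_f) = 3216.6 × ln(5.845) = 3216.6 × 1.7655 ≈ 5678.9 m/s.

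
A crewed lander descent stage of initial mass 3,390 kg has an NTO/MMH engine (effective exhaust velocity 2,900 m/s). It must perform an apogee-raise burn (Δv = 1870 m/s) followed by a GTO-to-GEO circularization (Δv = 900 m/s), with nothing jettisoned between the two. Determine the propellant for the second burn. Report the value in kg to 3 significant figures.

After the first burn: m = 3390 × exp(−1870/2900.0) = 3390 × 0.52475 = 1,778.9 kg.
After the second burn: m = 1,778.9 × exp(−900/2900.0) = 1,778.9 × 0.73319 = 1,304.27 kg.
Second-burn propellant = 1,778.9 − 1,304.27 = 474.63 kg.

propellant for the second burn ≈ 475 kg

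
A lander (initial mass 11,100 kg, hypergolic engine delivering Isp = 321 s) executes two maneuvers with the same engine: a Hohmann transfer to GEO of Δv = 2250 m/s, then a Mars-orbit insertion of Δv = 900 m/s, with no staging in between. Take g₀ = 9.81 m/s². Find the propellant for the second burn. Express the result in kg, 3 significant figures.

propellant for the second burn ≈ 1350 kg

v_e = Isp · g₀ = 321 × 9.81 = 3149.0 m/s.
After the first burn: m = 11100 × exp(−2250/3149.0) = 11100 × 0.48943 = 5,432.67 kg.
After the second burn: m = 5,432.67 × exp(−900/3149.0) = 5,432.67 × 0.75141 = 4,082.16 kg.
Second-burn propellant = 5,432.67 − 4,082.16 = 1,350.51 kg.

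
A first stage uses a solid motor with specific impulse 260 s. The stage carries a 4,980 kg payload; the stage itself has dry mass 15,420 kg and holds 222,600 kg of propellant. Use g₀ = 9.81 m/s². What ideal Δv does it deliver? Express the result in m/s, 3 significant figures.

v_e = Isp · g₀ = 260 × 9.81 = 2550.6 m/s.
m₀ = payload + dry + propellant = 4,980 + 15,420 + 222,600 = 243,000 kg.
m_f = payload + dry = 4,980 + 15,420 = 20,400 kg.
Rocket equation: Δv = v_e · ln(m₀/m_f) = 2550.6 × ln(11.91) = 2550.6 × 2.4775 ≈ 6319.2 m/s.

Δv ≈ 6320 m/s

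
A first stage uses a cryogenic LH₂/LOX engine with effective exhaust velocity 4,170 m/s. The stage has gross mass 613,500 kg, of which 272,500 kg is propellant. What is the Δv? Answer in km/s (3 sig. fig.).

Δv ≈ 2.45 km/s

m_f = m₀ − m_prop = 613,500 − 272,500 = 341,000 kg.
By the Tsiolkovsky rocket equation, Δv = v_e · ln(m₀/m_f) = 4170.0 × ln(1.799) = 4170.0 × 0.5873 ≈ 2449.0 m/s.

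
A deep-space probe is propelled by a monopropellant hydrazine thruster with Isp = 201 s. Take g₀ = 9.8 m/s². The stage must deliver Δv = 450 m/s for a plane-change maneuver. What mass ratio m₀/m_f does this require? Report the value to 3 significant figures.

mass ratio ≈ 1.26

v_e = Isp · g₀ = 201 × 9.8 = 1969.8 m/s.
By the Tsiolkovsky rocket equation, m₀/m_f = exp(Δv / v_e) = exp(450 / 1969.8) = exp(0.2284) = 1.2567.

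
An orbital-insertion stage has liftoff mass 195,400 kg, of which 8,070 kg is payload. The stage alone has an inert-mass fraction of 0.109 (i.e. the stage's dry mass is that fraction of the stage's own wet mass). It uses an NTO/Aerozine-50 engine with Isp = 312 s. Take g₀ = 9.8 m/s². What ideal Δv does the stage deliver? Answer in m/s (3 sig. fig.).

Stage wet mass = m₀ − payload = 195,400 − 8,070 = 187,330 kg.
Stage dry mass = ε × stage wet mass = 0.109 × 187,330 = 20,419 kg.
Burnout mass m_f = stage dry + payload = 20,419 + 8,070 = 28,489 kg.
v_e = Isp · g₀ = 312 × 9.8 = 3057.6 m/s.
Δv = v_e · ln(195,400/28,489) = 3057.6 × ln(6.859) = 3057.6 × 1.9255 ≈ 5888 m/s.

Δv ≈ 5890 m/s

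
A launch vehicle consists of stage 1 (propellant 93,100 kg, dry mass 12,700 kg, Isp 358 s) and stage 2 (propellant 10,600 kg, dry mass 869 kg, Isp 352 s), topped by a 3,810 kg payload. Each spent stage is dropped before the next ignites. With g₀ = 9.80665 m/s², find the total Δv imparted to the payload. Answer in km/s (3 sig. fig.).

Ignition mass of stage 1 = 93,100+12,700 + 10,600+869 + 3,810 = 121,079 kg.
Stage 1: m₀ = 121,079 kg, m_f = 121,079 − 93,100 = 27,979 kg; Δv = 358×9.80665×ln(4.327) = 3510.8×1.4650 ≈ 5143 m/s.
Stage 2: m₀ = 15,279 kg, m_f = 15,279 − 10,600 = 4,679 kg; Δv = 352×9.80665×ln(3.265) = 3451.9×1.1834 ≈ 4085 m/s.
Total Δv = 5143 + 4085 = 9228 m/s.

Δv ≈ 9.23 km/s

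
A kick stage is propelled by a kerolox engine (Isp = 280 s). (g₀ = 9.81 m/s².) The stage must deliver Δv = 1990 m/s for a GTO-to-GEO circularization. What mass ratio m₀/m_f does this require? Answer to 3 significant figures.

mass ratio ≈ 2.06

v_e = Isp · g₀ = 280 × 9.81 = 2746.8 m/s.
From the ideal rocket equation, m₀/m_f = exp(Δv / v_e) = exp(1990 / 2746.8) = exp(0.7245) = 2.0637.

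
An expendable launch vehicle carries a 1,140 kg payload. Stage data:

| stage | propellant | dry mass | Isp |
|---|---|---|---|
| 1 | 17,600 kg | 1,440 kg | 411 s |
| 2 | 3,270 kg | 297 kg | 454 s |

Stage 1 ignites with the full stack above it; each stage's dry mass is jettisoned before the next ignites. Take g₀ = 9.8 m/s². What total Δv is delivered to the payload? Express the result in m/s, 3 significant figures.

Ignition mass of stage 1 = 17,600+1,440 + 3,270+297 + 1,140 = 23,747 kg.
Stage 1: m₀ = 23,747 kg, m_f = 23,747 − 17,600 = 6,147 kg; Δv = 411×9.8×ln(3.863) = 4027.8×1.3515 ≈ 5444 m/s.
Stage 2: m₀ = 4,707 kg, m_f = 4,707 − 3,270 = 1,437 kg; Δv = 454×9.8×ln(3.276) = 4449.2×1.1865 ≈ 5279 m/s.
Total Δv = 5444 + 5279 = 10723 m/s.

Δv ≈ 10700 m/s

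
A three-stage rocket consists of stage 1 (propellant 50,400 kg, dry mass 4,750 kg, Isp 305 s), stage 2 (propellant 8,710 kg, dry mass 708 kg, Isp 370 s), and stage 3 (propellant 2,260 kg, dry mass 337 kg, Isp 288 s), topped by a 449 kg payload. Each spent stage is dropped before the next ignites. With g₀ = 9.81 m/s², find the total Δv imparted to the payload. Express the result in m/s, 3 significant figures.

Δv ≈ 12300 m/s

Ignition mass of stage 1 = 50,400+4,750 + 8,710+708 + 2,260+337 + 449 = 67,614 kg.
Stage 1: m₀ = 67,614 kg, m_f = 67,614 − 50,400 = 17,214 kg; Δv = 305×9.81×ln(3.928) = 2992.1×1.3681 ≈ 4093 m/s.
Stage 2: m₀ = 12,464 kg, m_f = 12,464 − 8,710 = 3,754 kg; Δv = 370×9.81×ln(3.32) = 3629.7×1.2000 ≈ 4356 m/s.
Stage 3: m₀ = 3,046 kg, m_f = 3,046 − 2,260 = 786 kg; Δv = 288×9.81×ln(3.875) = 2825.3×1.3546 ≈ 3827 m/s.
Total Δv = 4093 + 4356 + 3827 = 12276 m/s.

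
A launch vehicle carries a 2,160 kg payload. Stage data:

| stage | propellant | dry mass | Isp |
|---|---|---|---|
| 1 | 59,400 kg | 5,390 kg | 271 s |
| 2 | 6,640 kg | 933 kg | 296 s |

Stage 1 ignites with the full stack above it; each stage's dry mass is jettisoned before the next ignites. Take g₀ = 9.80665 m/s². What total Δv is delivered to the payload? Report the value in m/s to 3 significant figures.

Ignition mass of stage 1 = 59,400+5,390 + 6,640+933 + 2,160 = 74,523 kg.
Stage 1: m₀ = 74,523 kg, m_f = 74,523 − 59,400 = 15,123 kg; Δv = 271×9.80665×ln(4.928) = 2657.6×1.5949 ≈ 4239 m/s.
Stage 2: m₀ = 9,733 kg, m_f = 9,733 − 6,640 = 3,093 kg; Δv = 296×9.80665×ln(3.147) = 2902.8×1.1464 ≈ 3328 m/s.
Total Δv = 4239 + 3328 = 7567 m/s.

Δv ≈ 7570 m/s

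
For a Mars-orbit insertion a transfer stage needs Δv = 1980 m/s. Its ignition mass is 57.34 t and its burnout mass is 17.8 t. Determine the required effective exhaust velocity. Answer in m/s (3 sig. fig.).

v_e ≈ 1690 m/s

ln(m₀/m_f) = ln(57340/17800) = ln(3.221) = 1.1698.
v_e = Δv / ln(m₀/m_f) = 1980 / 1.1698 = 1692.6 m/s.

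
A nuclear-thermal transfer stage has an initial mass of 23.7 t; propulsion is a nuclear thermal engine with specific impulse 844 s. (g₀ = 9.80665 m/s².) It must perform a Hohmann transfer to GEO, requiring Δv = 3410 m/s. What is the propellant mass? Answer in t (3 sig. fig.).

propellant mass ≈ 8.00 t

v_e = Isp · g₀ = 844 × 9.80665 = 8276.8 m/s.
m₀/m_f = exp(Δv / v_e) = exp(3410 / 8276.8) = exp(0.4120) = 1.5098.
m_f = 23.7 / 1.5098 = 15.6974 t, so propellant = m₀ − m_f = 23.7 − 15.6974 = 8.0026 t.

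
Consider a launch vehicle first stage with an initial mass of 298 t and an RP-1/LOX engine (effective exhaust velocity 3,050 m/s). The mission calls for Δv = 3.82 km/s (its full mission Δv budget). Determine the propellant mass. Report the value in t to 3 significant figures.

Using Δv = v_e ln(m₀/m_f): m₀/m_f = exp(Δv / v_e) = exp(3820 / 3050.0) = exp(1.2525) = 3.4989.
m_f = 298 / 3.4989 = 85.1696 t, so propellant = m₀ − m_f = 298 − 85.1696 = 212.8304 t.

propellant mass ≈ 213 t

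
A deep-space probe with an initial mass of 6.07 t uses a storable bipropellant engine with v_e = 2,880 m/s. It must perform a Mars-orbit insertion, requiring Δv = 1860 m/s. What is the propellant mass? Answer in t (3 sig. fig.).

propellant mass ≈ 2.89 t

By the Tsiolkovsky rocket equation, m₀/m_f = exp(Δv / v_e) = exp(1860 / 2880.0) = exp(0.6458) = 1.9076.
m_f = 6.07 / 1.9076 = 3.18201 t, so propellant = m₀ − m_f = 6.07 − 3.18201 = 2.88799 t.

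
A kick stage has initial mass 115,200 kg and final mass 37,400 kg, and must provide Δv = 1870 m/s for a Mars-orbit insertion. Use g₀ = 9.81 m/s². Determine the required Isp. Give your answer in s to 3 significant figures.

Isp ≈ 169 s

ln(m₀/m_f) = ln(115200/37400) = ln(3.08) = 1.1250.
Using Δv = v_e ln(m₀/m_f): v_e = Δv / ln(m₀/m_f) = 1870 / 1.1250 = 1662.2 m/s.
Isp = v_e / g₀ = 1662.2 / 9.81 = 169.4 s.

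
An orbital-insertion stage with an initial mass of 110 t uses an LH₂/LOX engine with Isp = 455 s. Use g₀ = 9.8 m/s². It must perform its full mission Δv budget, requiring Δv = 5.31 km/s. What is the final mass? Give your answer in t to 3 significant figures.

final mass ≈ 33.4 t

v_e = Isp · g₀ = 455 × 9.8 = 4459.0 m/s.
m₀/m_f = exp(Δv / v_e) = exp(5310 / 4459.0) = exp(1.1908) = 3.2899.
m_f = m₀ / 3.2899 = 110 / 3.2899 = 33.4357 t.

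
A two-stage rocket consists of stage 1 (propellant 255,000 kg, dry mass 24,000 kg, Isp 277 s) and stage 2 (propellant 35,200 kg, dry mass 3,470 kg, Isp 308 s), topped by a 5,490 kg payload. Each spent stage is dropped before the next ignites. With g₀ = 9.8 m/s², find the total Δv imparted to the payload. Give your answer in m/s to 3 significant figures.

Ignition mass of stage 1 = 255,000+24,000 + 35,200+3,470 + 5,490 = 323,160 kg.
Stage 1: m₀ = 323,160 kg, m_f = 323,160 − 255,000 = 68,160 kg; Δv = 277×9.8×ln(4.741) = 2714.6×1.5563 ≈ 4225 m/s.
Stage 2: m₀ = 44,160 kg, m_f = 44,160 − 35,200 = 8,960 kg; Δv = 308×9.8×ln(4.929) = 3018.4×1.5950 ≈ 4814 m/s.
Total Δv = 4225 + 4814 = 9039 m/s.

Δv ≈ 9040 m/s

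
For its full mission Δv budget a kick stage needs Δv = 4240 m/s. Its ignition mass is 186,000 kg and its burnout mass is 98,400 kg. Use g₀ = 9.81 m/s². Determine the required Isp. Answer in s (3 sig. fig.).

Isp ≈ 679 s

ln(m₀/m_f) = ln(186000/98400) = ln(1.89) = 0.6367.
Using Δv = v_e ln(m₀/m_f): v_e = Δv / ln(m₀/m_f) = 4240 / 0.6367 = 6659.3 m/s.
Isp = v_e / g₀ = 6659.3 / 9.81 = 678.8 s.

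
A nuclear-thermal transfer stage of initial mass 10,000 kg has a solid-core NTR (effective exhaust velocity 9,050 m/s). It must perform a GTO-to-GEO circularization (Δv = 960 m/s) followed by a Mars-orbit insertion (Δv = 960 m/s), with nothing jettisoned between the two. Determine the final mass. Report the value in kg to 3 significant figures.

final mass ≈ 8090 kg

After the first burn: m = 10000 × exp(−960/9050.0) = 10000 × 0.89936 = 8,993.6 kg.
After the second burn: m = 8,993.6 × exp(−960/9050.0) = 8,993.6 × 0.89936 = 8,088.48 kg.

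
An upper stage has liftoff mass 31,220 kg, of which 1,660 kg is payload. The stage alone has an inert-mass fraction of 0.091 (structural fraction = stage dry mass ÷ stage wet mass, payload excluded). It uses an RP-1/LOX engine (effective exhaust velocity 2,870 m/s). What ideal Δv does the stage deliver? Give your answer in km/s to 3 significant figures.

Δv ≈ 5.66 km/s

Stage wet mass = m₀ − payload = 31,220 − 1,660 = 29,560 kg.
Stage dry mass = ε × stage wet mass = 0.091 × 29,560 = 2,689.96 kg.
Burnout mass m_f = stage dry + payload = 2,689.96 + 1,660 = 4,349.96 kg.
Using Δv = v_e ln(m₀/m_f): Δv = v_e · ln(31,220/4,349.96) = 2870.0 × ln(7.177) = 2870.0 × 1.9709 ≈ 5656 m/s.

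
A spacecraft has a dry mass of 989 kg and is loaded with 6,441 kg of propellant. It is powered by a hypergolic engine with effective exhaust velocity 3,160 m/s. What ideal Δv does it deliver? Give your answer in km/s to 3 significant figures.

m₀ = m_dry + m_prop = 989 + 6,441 = 7,430 kg.
Δv = v_e · ln(m₀/m_f) = 3160.0 × ln(7.513) = 3160.0 × 2.0166 ≈ 6372.4 m/s.

Δv ≈ 6.37 km/s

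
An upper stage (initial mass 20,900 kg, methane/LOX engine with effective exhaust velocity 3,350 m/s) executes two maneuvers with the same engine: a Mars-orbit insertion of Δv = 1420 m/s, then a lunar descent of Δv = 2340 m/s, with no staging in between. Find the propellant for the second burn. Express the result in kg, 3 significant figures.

After the first burn: m = 20900 × exp(−1420/3350.0) = 20900 × 0.65450 = 13,679.1 kg.
After the second burn: m = 13,679.1 × exp(−2340/3350.0) = 13,679.1 × 0.49733 = 6,803.03 kg.
Second-burn propellant = 13,679.1 − 6,803.03 = 6,876.07 kg.

propellant for the second burn ≈ 6880 kg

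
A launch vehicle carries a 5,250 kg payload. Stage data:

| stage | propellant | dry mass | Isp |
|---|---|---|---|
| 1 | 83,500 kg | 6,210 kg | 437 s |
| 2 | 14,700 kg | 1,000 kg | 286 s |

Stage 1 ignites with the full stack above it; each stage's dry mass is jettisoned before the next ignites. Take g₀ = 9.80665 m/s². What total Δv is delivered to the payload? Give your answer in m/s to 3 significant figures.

Ignition mass of stage 1 = 83,500+6,210 + 14,700+1,000 + 5,250 = 110,660 kg.
Stage 1: m₀ = 110,660 kg, m_f = 110,660 − 83,500 = 27,160 kg; Δv = 437×9.80665×ln(4.074) = 4285.5×1.4047 ≈ 6020 m/s.
Stage 2: m₀ = 20,950 kg, m_f = 20,950 − 14,700 = 6,250 kg; Δv = 286×9.80665×ln(3.352) = 2804.7×1.2096 ≈ 3392 m/s.
Total Δv = 6020 + 3392 = 9412 m/s.

Δv ≈ 9410 m/s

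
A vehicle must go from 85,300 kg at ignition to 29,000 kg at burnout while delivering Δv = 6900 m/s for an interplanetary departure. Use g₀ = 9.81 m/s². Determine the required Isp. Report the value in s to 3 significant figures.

ln(m₀/m_f) = ln(85300/29000) = ln(2.941) = 1.0789.
By the Tsiolkovsky rocket equation, v_e = Δv / ln(m₀/m_f) = 6900 / 1.0789 = 6395.5 m/s.
Isp = v_e / g₀ = 6395.5 / 9.81 = 651.9 s.

Isp ≈ 652 s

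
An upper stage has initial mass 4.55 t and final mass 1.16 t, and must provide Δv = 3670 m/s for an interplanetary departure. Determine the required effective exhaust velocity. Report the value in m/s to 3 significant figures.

ln(m₀/m_f) = ln(4550/1160) = ln(3.922) = 1.3667.
v_e = Δv / ln(m₀/m_f) = 3670 / 1.3667 = 2685.3 m/s.

v_e ≈ 2690 m/s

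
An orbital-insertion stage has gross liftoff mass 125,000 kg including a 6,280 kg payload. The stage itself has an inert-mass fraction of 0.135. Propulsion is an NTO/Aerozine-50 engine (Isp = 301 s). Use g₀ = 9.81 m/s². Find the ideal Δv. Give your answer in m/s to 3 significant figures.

Δv ≈ 5090 m/s

Stage wet mass = m₀ − payload = 125,000 − 6,280 = 118,720 kg.
Stage dry mass = ε × stage wet mass = 0.135 × 118,720 = 16,027.2 kg.
Burnout mass m_f = stage dry + payload = 16,027.2 + 6,280 = 22,307.2 kg.
v_e = Isp · g₀ = 301 × 9.81 = 2952.8 m/s.
By the Tsiolkovsky rocket equation, Δv = v_e · ln(125,000/22,307.2) = 2952.8 × ln(5.604) = 2952.8 × 1.7234 ≈ 5089 m/s.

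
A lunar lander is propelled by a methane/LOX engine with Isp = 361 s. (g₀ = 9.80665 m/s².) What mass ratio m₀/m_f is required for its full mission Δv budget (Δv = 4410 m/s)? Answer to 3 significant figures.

v_e = Isp · g₀ = 361 × 9.80665 = 3540.2 m/s.
Using Δv = v_e ln(m₀/m_f): m₀/m_f = exp(Δv / v_e) = exp(4410 / 3540.2) = exp(1.2457) = 3.4753.

mass ratio ≈ 3.48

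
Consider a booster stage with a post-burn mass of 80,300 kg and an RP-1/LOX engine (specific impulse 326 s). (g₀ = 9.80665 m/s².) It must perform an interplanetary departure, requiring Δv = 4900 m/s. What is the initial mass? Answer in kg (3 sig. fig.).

v_e = Isp · g₀ = 326 × 9.80665 = 3197.0 m/s.
m₀/m_f = exp(Δv / v_e) = exp(4900 / 3197.0) = exp(1.5327) = 4.6307.
m₀ = m_f × 4.6307 = 80,300 × 4.6307 = 371,845 kg.

initial mass ≈ 372000 kg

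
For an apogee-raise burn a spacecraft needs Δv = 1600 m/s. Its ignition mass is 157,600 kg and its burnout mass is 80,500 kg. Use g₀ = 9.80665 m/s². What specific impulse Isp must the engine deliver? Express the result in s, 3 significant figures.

Isp ≈ 243 s

ln(m₀/m_f) = ln(157600/80500) = ln(1.958) = 0.6718.
v_e = Δv / ln(m₀/m_f) = 1600 / 0.6718 = 2381.7 m/s.
Isp = v_e / g₀ = 2381.7 / 9.80665 = 242.9 s.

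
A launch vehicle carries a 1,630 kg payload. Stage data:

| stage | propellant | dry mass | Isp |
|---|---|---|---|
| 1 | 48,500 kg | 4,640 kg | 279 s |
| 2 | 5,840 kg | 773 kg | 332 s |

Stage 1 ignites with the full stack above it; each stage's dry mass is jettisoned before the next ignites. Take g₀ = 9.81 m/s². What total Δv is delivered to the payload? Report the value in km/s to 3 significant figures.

Δv ≈ 8.29 km/s

Ignition mass of stage 1 = 48,500+4,640 + 5,840+773 + 1,630 = 61,383 kg.
Stage 1: m₀ = 61,383 kg, m_f = 61,383 − 48,500 = 12,883 kg; Δv = 279×9.81×ln(4.765) = 2737.0×1.5612 ≈ 4273 m/s.
Stage 2: m₀ = 8,243 kg, m_f = 8,243 − 5,840 = 2,403 kg; Δv = 332×9.81×ln(3.43) = 3256.9×1.2326 ≈ 4015 m/s.
Total Δv = 4273 + 4015 = 8288 m/s.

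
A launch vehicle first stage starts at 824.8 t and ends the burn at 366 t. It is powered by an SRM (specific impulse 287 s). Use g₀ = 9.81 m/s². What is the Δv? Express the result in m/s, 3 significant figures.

v_e = Isp · g₀ = 287 × 9.81 = 2815.5 m/s.
Δv = v_e · ln(m₀/m_f) = 2815.5 × ln(2.254) = 2815.5 × 0.8125 ≈ 2287.6 m/s.

Δv ≈ 2290 m/s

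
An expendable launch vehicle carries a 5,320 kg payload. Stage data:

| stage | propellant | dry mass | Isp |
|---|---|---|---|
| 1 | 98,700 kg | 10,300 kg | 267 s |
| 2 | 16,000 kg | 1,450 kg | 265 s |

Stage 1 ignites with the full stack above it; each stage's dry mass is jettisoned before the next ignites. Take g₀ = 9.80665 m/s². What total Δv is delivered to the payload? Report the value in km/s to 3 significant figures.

Ignition mass of stage 1 = 98,700+10,300 + 16,000+1,450 + 5,320 = 131,770 kg.
Stage 1: m₀ = 131,770 kg, m_f = 131,770 − 98,700 = 33,070 kg; Δv = 267×9.80665×ln(3.985) = 2618.4×1.3824 ≈ 3620 m/s.
Stage 2: m₀ = 22,770 kg, m_f = 22,770 − 16,000 = 6,770 kg; Δv = 265×9.80665×ln(3.363) = 2598.8×1.2129 ≈ 3152 m/s.
Total Δv = 3620 + 3152 = 6772 m/s.

Δv ≈ 6.77 km/s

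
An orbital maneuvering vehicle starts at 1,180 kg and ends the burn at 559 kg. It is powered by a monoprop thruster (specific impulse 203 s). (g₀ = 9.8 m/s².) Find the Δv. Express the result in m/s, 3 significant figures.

v_e = Isp · g₀ = 203 × 9.8 = 1989.4 m/s.
Using Δv = v_e ln(m₀/m_f): Δv = v_e · ln(m₀/m_f) = 1989.4 × ln(2.111) = 1989.4 × 0.7471 ≈ 1486.3 m/s.

Δv ≈ 1490 m/s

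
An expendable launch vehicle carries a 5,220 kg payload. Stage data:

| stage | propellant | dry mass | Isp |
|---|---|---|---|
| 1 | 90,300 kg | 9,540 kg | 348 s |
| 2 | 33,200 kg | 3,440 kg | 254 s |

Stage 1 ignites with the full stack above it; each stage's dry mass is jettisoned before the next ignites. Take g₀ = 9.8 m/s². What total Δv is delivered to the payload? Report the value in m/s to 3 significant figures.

Ignition mass of stage 1 = 90,300+9,540 + 33,200+3,440 + 5,220 = 141,700 kg.
Stage 1: m₀ = 141,700 kg, m_f = 141,700 − 90,300 = 51,400 kg; Δv = 348×9.8×ln(2.757) = 3410.4×1.0141 ≈ 3458 m/s.
Stage 2: m₀ = 41,860 kg, m_f = 41,860 − 33,200 = 8,660 kg; Δv = 254×9.8×ln(4.834) = 2489.2×1.5756 ≈ 3922 m/s.
Total Δv = 3458 + 3922 = 7380 m/s.

Δv ≈ 7380 m/s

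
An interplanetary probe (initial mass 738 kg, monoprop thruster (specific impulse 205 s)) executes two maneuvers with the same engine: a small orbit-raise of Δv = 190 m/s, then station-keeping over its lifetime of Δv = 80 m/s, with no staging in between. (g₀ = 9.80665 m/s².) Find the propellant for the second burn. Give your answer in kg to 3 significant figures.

propellant for the second burn ≈ 26.2 kg

v_e = Isp · g₀ = 205 × 9.80665 = 2010.4 m/s.
After the first burn: m = 738 × exp(−190/2010.4) = 738 × 0.90982 = 671.447 kg.
After the second burn: m = 671.447 × exp(−80/2010.4) = 671.447 × 0.96099 = 645.254 kg.
Second-burn propellant = 671.447 − 645.254 = 26.193 kg.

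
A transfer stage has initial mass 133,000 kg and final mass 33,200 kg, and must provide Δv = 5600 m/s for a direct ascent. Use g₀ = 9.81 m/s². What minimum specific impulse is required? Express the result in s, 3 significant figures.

Isp ≈ 411 s

ln(m₀/m_f) = ln(133000/33200) = ln(4.006) = 1.3878.
Rocket equation: v_e = Δv / ln(m₀/m_f) = 5600 / 1.3878 = 4035.2 m/s.
Isp = v_e / g₀ = 4035.2 / 9.81 = 411.3 s.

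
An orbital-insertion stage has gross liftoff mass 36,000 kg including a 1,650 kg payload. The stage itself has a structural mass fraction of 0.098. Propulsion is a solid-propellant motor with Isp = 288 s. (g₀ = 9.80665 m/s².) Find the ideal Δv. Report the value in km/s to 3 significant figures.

Stage wet mass = m₀ − payload = 36,000 − 1,650 = 34,350 kg.
Stage dry mass = ε × stage wet mass = 0.098 × 34,350 = 3,366.3 kg.
Burnout mass m_f = stage dry + payload = 3,366.3 + 1,650 = 5,016.3 kg.
v_e = Isp · g₀ = 288 × 9.80665 = 2824.3 m/s.
Using Δv = v_e ln(m₀/m_f): Δv = v_e · ln(36,000/5,016.3) = 2824.3 × ln(7.177) = 2824.3 × 1.9708 ≈ 5566 m/s.

Δv ≈ 5.57 km/s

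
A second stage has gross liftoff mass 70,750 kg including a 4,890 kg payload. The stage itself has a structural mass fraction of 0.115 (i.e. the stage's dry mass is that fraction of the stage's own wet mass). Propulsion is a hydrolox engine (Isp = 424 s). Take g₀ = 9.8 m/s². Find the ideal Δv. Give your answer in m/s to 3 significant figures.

Δv ≈ 7210 m/s

Stage wet mass = m₀ − payload = 70,750 − 4,890 = 65,860 kg.
Stage dry mass = ε × stage wet mass = 0.115 × 65,860 = 7,573.9 kg.
Burnout mass m_f = stage dry + payload = 7,573.9 + 4,890 = 12,463.9 kg.
v_e = Isp · g₀ = 424 × 9.8 = 4155.2 m/s.
Δv = v_e · ln(70,750/12,463.9) = 4155.2 × ln(5.676) = 4155.2 × 1.7363 ≈ 7215 m/s.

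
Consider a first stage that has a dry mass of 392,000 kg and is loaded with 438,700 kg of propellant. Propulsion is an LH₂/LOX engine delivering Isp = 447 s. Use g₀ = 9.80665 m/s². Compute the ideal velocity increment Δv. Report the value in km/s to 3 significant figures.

Δv ≈ 3.29 km/s

v_e = Isp · g₀ = 447 × 9.80665 = 4383.6 m/s.
m₀ = m_dry + m_prop = 392,000 + 438,700 = 830,700 kg.
Δv = v_e · ln(m₀/m_f) = 4383.6 × ln(2.119) = 4383.6 × 0.7510 ≈ 3292.1 m/s.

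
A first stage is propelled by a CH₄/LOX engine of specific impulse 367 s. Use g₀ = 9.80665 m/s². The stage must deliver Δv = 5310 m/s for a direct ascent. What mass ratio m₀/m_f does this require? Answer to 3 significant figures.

mass ratio ≈ 4.37

v_e = Isp · g₀ = 367 × 9.80665 = 3599.0 m/s.
Rocket equation: m₀/m_f = exp(Δv / v_e) = exp(5310 / 3599.0) = exp(1.4754) = 4.3728.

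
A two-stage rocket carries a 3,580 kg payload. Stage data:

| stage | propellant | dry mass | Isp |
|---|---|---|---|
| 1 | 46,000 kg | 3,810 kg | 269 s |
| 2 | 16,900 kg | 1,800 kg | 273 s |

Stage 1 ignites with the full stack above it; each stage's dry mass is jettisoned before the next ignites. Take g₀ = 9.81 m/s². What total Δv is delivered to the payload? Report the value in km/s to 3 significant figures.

Ignition mass of stage 1 = 46,000+3,810 + 16,900+1,800 + 3,580 = 72,090 kg.
Stage 1: m₀ = 72,090 kg, m_f = 72,090 − 46,000 = 26,090 kg; Δv = 269×9.81×ln(2.763) = 2638.9×1.0164 ≈ 2682 m/s.
Stage 2: m₀ = 22,280 kg, m_f = 22,280 − 16,900 = 5,380 kg; Δv = 273×9.81×ln(4.141) = 2678.1×1.4210 ≈ 3806 m/s.
Total Δv = 2682 + 3806 = 6488 m/s.

Δv ≈ 6.49 km/s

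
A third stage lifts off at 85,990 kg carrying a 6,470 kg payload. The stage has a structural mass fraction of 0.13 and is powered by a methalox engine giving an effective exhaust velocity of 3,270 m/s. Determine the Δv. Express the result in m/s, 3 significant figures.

Δv ≈ 5340 m/s

Stage wet mass = m₀ − payload = 85,990 − 6,470 = 79,520 kg.
Stage dry mass = ε × stage wet mass = 0.13 × 79,520 = 10,337.6 kg.
Burnout mass m_f = stage dry + payload = 10,337.6 + 6,470 = 16,807.6 kg.
From the ideal rocket equation, Δv = v_e · ln(85,990/16,807.6) = 3270.0 × ln(5.116) = 3270.0 × 1.6324 ≈ 5338 m/s.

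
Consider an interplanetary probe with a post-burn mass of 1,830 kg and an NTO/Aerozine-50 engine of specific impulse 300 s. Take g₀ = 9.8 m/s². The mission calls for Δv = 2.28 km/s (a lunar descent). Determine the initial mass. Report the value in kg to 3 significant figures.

v_e = Isp · g₀ = 300 × 9.8 = 2940.0 m/s.
Rocket equation: m₀/m_f = exp(Δv / v_e) = exp(2280 / 2940.0) = exp(0.7755) = 2.1717.
m₀ = m_f × 2.1717 = 1,830 × 2.1717 = 3,974.21 kg.

initial mass ≈ 3970 kg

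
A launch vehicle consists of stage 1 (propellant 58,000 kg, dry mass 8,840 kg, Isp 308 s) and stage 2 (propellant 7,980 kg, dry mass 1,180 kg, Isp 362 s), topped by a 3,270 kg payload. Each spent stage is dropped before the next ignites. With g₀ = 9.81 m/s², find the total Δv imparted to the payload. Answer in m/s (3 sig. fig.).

Δv ≈ 7620 m/s

Ignition mass of stage 1 = 58,000+8,840 + 7,980+1,180 + 3,270 = 79,270 kg.
Stage 1: m₀ = 79,270 kg, m_f = 79,270 − 58,000 = 21,270 kg; Δv = 308×9.81×ln(3.727) = 3021.5×1.3156 ≈ 3975 m/s.
Stage 2: m₀ = 12,430 kg, m_f = 12,430 − 7,980 = 4,450 kg; Δv = 362×9.81×ln(2.793) = 3551.2×1.0272 ≈ 3648 m/s.
Total Δv = 3975 + 3648 = 7623 m/s.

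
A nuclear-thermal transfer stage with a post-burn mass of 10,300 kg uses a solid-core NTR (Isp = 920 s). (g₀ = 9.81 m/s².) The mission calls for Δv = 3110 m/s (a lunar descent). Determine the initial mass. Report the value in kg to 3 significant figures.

initial mass ≈ 14500 kg

v_e = Isp · g₀ = 920 × 9.81 = 9025.2 m/s.
m₀/m_f = exp(Δv / v_e) = exp(3110 / 9025.2) = exp(0.3446) = 1.4114.
m₀ = m_f × 1.4114 = 10,300 × 1.4114 = 14,537.4 kg.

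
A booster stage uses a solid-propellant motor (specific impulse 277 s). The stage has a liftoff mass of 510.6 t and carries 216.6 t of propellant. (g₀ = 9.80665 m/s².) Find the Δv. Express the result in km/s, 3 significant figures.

Δv ≈ 1.50 km/s

v_e = Isp · g₀ = 277 × 9.80665 = 2716.4 m/s.
m_f = m₀ − m_prop = 510.6 − 216.6 = 294 t.
By the Tsiolkovsky rocket equation, Δv = v_e · ln(m₀/m_f) = 2716.4 × ln(1.737) = 2716.4 × 0.5520 ≈ 1499.5 m/s.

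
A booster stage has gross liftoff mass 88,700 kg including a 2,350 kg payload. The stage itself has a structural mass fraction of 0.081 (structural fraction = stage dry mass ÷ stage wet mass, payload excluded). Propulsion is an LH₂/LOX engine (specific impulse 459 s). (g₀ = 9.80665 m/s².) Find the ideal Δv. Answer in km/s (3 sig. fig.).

Δv ≈ 10.1 km/s

Stage wet mass = m₀ − payload = 88,700 − 2,350 = 86,350 kg.
Stage dry mass = ε × stage wet mass = 0.081 × 86,350 = 6,994.35 kg.
Burnout mass m_f = stage dry + payload = 6,994.35 + 2,350 = 9,344.35 kg.
v_e = Isp · g₀ = 459 × 9.80665 = 4501.3 m/s.
From the ideal rocket equation, Δv = v_e · ln(88,700/9,344.35) = 4501.3 × ln(9.492) = 4501.3 × 2.2505 ≈ 10130 m/s.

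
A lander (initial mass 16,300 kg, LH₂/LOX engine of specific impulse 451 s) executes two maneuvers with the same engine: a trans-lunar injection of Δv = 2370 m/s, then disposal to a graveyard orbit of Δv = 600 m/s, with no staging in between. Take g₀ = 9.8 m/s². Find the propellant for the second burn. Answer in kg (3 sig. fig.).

v_e = Isp · g₀ = 451 × 9.8 = 4419.8 m/s.
After the first burn: m = 16300 × exp(−2370/4419.8) = 16300 × 0.58495 = 9,534.69 kg.
After the second burn: m = 9,534.69 × exp(−600/4419.8) = 9,534.69 × 0.87306 = 8,324.36 kg.
Second-burn propellant = 9,534.69 − 8,324.36 = 1,210.33 kg.

propellant for the second burn ≈ 1210 kg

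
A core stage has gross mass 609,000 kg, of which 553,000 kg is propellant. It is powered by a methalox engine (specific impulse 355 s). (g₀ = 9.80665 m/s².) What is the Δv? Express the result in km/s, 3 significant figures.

Δv ≈ 8.31 km/s

v_e = Isp · g₀ = 355 × 9.80665 = 3481.4 m/s.
m_f = m₀ − m_prop = 609,000 − 553,000 = 56,000 kg.
Rocket equation: Δv = v_e · ln(m₀/m_f) = 3481.4 × ln(10.88) = 3481.4 × 2.3865 ≈ 8308.2 m/s.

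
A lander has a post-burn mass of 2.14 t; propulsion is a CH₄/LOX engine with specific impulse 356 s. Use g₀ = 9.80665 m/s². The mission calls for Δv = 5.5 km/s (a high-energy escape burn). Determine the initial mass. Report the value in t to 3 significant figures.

v_e = Isp · g₀ = 356 × 9.80665 = 3491.2 m/s.
m₀/m_f = exp(Δv / v_e) = exp(5500 / 3491.2) = exp(1.5754) = 4.8327.
m₀ = m_f × 4.8327 = 2.14 × 4.8327 = 10.342 t.

initial mass ≈ 10.3 t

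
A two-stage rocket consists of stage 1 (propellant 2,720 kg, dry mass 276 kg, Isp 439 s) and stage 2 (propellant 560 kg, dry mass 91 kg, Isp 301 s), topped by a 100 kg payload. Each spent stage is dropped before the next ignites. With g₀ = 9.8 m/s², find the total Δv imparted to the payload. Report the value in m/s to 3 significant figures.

Δv ≈ 9610 m/s

Ignition mass of stage 1 = 2,720+276 + 560+91 + 100 = 3,747 kg.
Stage 1: m₀ = 3,747 kg, m_f = 3,747 − 2,720 = 1,027 kg; Δv = 439×9.8×ln(3.648) = 4302.2×1.2943 ≈ 5568 m/s.
Stage 2: m₀ = 751 kg, m_f = 751 − 560 = 191 kg; Δv = 301×9.8×ln(3.932) = 2949.8×1.3691 ≈ 4039 m/s.
Total Δv = 5568 + 4039 = 9607 m/s.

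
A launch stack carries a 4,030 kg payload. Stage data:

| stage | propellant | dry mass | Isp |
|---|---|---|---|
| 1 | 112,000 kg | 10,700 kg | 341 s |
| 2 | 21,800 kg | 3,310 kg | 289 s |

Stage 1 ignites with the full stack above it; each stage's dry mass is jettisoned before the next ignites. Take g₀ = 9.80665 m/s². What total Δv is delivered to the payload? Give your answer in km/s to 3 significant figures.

Ignition mass of stage 1 = 112,000+10,700 + 21,800+3,310 + 4,030 = 151,840 kg.
Stage 1: m₀ = 151,840 kg, m_f = 151,840 − 112,000 = 39,840 kg; Δv = 341×9.80665×ln(3.811) = 3344.1×1.3380 ≈ 4474 m/s.
Stage 2: m₀ = 29,140 kg, m_f = 29,140 − 21,800 = 7,340 kg; Δv = 289×9.80665×ln(3.97) = 2834.1×1.3788 ≈ 3908 m/s.
Total Δv = 4474 + 3908 = 8382 m/s.

Δv ≈ 8.38 km/s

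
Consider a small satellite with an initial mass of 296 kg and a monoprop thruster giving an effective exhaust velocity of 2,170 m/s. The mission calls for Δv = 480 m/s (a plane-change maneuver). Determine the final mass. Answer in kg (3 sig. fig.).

Rocket equation: m₀/m_f = exp(Δv / v_e) = exp(480 / 2170.0) = exp(0.2212) = 1.2476.
m_f = m₀ / 1.2476 = 296 / 1.2476 = 237.256 kg.

final mass ≈ 237 kg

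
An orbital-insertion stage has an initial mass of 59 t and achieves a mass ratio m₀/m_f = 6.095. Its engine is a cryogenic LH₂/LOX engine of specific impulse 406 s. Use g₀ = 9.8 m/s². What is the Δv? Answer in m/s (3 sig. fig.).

v_e = Isp · g₀ = 406 × 9.8 = 3978.8 m/s.
Δv = v_e · ln(6.095) = 3978.8 × 1.8075 ≈ 7191.6 m/s.

Δv ≈ 7190 m/s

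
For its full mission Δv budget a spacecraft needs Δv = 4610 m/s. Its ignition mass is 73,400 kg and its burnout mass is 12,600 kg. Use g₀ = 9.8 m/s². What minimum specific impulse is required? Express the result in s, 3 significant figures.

Isp ≈ 267 s

ln(m₀/m_f) = ln(73400/12600) = ln(5.825) = 1.7622.
From the ideal rocket equation, v_e = Δv / ln(m₀/m_f) = 4610 / 1.7622 = 2616.0 m/s.
Isp = v_e / g₀ = 2616.0 / 9.8 = 266.9 s.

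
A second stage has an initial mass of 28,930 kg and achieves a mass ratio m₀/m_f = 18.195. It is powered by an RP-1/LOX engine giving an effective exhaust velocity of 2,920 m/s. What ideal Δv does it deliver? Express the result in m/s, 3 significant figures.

Δv ≈ 8470 m/s

Using Δv = v_e ln(m₀/m_f): Δv = v_e · ln(18.195) = 2920.0 × 2.9011 ≈ 8471.3 m/s.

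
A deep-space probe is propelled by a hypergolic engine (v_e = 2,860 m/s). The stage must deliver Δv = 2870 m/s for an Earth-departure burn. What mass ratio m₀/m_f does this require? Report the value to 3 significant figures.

mass ratio ≈ 2.73

Using Δv = v_e ln(m₀/m_f): m₀/m_f = exp(Δv / v_e) = exp(2870 / 2860.0) = exp(1.0035) = 2.7278.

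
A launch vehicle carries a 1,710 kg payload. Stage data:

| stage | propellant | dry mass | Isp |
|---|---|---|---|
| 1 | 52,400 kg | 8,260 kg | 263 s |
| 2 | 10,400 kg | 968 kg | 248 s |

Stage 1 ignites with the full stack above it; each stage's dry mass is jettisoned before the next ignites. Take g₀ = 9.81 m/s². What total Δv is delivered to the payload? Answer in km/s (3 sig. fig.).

Ignition mass of stage 1 = 52,400+8,260 + 10,400+968 + 1,710 = 73,738 kg.
Stage 1: m₀ = 73,738 kg, m_f = 73,738 − 52,400 = 21,338 kg; Δv = 263×9.81×ln(3.456) = 2580.0×1.2400 ≈ 3199 m/s.
Stage 2: m₀ = 13,078 kg, m_f = 13,078 − 10,400 = 2,678 kg; Δv = 248×9.81×ln(4.883) = 2432.9×1.5859 ≈ 3858 m/s.
Total Δv = 3199 + 3858 = 7057 m/s.

Δv ≈ 7.06 km/s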